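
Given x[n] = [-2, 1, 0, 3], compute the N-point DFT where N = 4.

X[k] = Σ(n=0 to 3) x[n] · ω_4^(nk)
where ω_4 = e^(-2πi/4)

Computing each X[k]:
X[0] = 2
X[1] = -2+2i
X[2] = -6
X[3] = -2-2i

X = [2, -2+2i, -6, -2-2i]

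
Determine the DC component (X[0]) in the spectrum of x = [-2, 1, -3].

X[0] = Σ(n=0 to 2) x[n] · ω_3^0 = Σ x[n]
= (-2) + (1) + (-3)

X[0] = -4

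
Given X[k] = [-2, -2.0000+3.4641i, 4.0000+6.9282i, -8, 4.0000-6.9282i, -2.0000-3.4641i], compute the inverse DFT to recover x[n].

x[n] = (1/6) Σ(k=0 to 5) X[k] · e^(2πikn/6)

Computing each x[n]:
x[0] = -1
x[1] = -3
x[2] = -1
x[3] = 3
x[4] = -3
x[5] = 3

x = [-1, -3, -1, 3, -3, 3]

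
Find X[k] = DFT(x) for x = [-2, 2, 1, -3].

X[k] = Σ(n=0 to 3) x[n] · ω_4^(nk)
where ω_4 = e^(-2πi/4)

Computing each X[k]:
X[0] = -2
X[1] = -3-5i
X[2] = 0
X[3] = -3+5i

X = [-2, -3-5i, 0, -3+5i]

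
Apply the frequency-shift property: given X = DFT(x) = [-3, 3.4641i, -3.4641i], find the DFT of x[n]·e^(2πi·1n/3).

Modulation property: DFT(ω_3^(-1n)·x[n]) = X[(k-1) mod 3], so circularly shift X by 1 positions.

X[k-1] = [-3.4641i, -3, 3.4641i]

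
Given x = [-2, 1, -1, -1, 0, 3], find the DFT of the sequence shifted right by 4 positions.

Time shift by 4: X_shifted[k] = ω_6^(4k) · X[k]
Shifted x = [-1, -1, 0, 3, -2, 1]

DFT(x[n-4]) = [0, -3, 3.0000+3.4641i, -6, 3.0000-3.4641i, -3]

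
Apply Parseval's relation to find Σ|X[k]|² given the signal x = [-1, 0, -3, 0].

Parseval: Σ|x[n]|² = (1/N)Σ|X[k]|², so Σ|X[k]|² = N·Σ|x[n]|² = 4·10.0000

Σ|X[k]|² = N·Σ|x[n]|² = 4·10.0000 = 40.0000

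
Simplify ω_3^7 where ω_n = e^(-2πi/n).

Since ω_3^3 = 1, powers reduce modulo 3.
7 mod 3 = 1
So ω_3^7 = ω_3^1 = e^(-2πi·1/3)

ω_3^7 = ω_3^1 = -0.5000-0.8660i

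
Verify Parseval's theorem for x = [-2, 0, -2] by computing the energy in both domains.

Time domain:
Σ|x[n]|² = |-2|² + |0|² + |-2|² = 8.0000

Frequency domain:
(1/3)Σ|X[k]|² = (1/3)(|-4|² + |-1.0000-1.7321i|² + |-1.0000+1.7321i|²) = (1/3)·24.0000 = 8.0000

Both sides agree, confirming Parseval's theorem.

Σ|x[n]|² = (1/N)Σ|X[k]|² = 8.0000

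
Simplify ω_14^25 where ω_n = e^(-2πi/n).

Since ω_14^14 = 1, powers reduce modulo 14.
25 mod 14 = 11
So ω_14^25 = ω_14^11 = e^(-2πi·11/14)

ω_14^25 = ω_14^11 = 0.2225+0.9749i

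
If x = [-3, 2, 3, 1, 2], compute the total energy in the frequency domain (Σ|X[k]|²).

Parseval: Σ|x[n]|² = (1/N)Σ|X[k]|², so Σ|X[k]|² = N·Σ|x[n]|² = 5·27.0000

Σ|X[k]|² = N·Σ|x[n]|² = 5·27.0000 = 135.0000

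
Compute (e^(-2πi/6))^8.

Since ω_6^6 = 1, powers reduce modulo 6.
8 mod 6 = 2
So ω_6^8 = ω_6^2 = e^(-2πi·2/6)

ω_6^8 = ω_6^2 = -0.5000-0.8660i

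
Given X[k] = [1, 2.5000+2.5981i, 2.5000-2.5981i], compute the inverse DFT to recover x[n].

x[n] = (1/3) Σ(k=0 to 2) X[k] · e^(2πikn/3)

Computing each x[n]:
x[0] = 2
x[1] = -2
x[2] = 1

x = [2, -2, 1]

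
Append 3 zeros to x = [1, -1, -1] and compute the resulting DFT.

Original 3-point DFT: [-1, 2, 2]
Zero-padded 6-point DFT provides frequency interpolation.

DFT_6([x, 0, ...]) = [-1, 1.0000+1.7321i, 2, 1, 2, 1.0000-1.7321i]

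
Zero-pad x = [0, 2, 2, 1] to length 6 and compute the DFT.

Original 4-point DFT: [5, -2-1i, -1, -2+1i]
Zero-padded 6-point DFT provides frequency interpolation.

DFT_6([x, 0, ...]) = [5, -1.0000-3.4641i, -1, -1, -1, -1.0000+3.4641i]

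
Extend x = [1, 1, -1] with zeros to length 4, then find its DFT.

Original 3-point DFT: [1, 1.0000-1.7321i, 1.0000+1.7321i]
Zero-padded 4-point DFT provides frequency interpolation.

DFT_4([x, 0, ...]) = [1, 2-1i, -1, 2+1i]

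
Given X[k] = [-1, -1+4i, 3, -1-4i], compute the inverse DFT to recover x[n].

x[n] = (1/4) Σ(k=0 to 3) X[k] · e^(2πikn/4)

Computing each x[n]:
x[0] = 0
x[1] = -3
x[2] = 1
x[3] = 1

x = [0, -3, 1, 1]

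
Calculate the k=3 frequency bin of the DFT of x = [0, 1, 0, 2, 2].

X[3] = Σ(n=0 to 4) x[n] · ω_5^(3n) where ω_5 = e^(-2πi/5)
= (0)·ω_5^0 + (1)·ω_5^3 + (0)·ω_5^6 + (2)·ω_5^9 + (2)·ω_5^12

X[3] = -1.8090+1.3143i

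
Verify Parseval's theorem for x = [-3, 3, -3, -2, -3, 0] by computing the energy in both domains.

Time domain:
Σ|x[n]|² = |-3|² + |3|² + |-3|² + |-2|² + |-3|² + |0|² = 40.0000

Frequency domain:
(1/6)Σ|X[k]|² = (1/6)(|-8|² + |3.5000-2.5981i|² + |-3.5000-2.5981i|² + |-10|² + |-3.5000+2.5981i|² + |3.5000+2.5981i|²) = (1/6)·240.0000 = 40.0000

Both sides agree, confirming Parseval's theorem.

Σ|x[n]|² = (1/N)Σ|X[k]|² = 40.0000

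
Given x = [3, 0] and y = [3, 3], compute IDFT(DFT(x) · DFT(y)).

(x ⊛ y)[n] = Σ(m=0 to 1) x[m] · y[(n-m) mod 2]

Computing each output sample:
(x ⊛ y)[0] = 9
(x ⊛ y)[1] = 9

x ⊛ y = [9, 9]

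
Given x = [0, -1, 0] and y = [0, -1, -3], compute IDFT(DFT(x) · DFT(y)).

(x ⊛ y)[n] = Σ(m=0 to 2) x[m] · y[(n-m) mod 3]

Computing each output sample:
(x ⊛ y)[0] = 3
(x ⊛ y)[1] = 0
(x ⊛ y)[2] = 1

x ⊛ y = [3, 0, 1]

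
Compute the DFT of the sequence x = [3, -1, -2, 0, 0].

X[k] = Σ(n=0 to 4) x[n] · ω_5^(nk)
where ω_5 = e^(-2πi/5)

Computing each X[k]:
X[0] = 0
X[1] = 4.3090+2.1266i
X[2] = 3.1910-1.3143i
X[3] = 3.1910+1.3143i
X[4] = 4.3090-2.1266i

X = [0, 4.3090+2.1266i, 3.1910-1.3143i, 3.1910+1.3143i, 4.3090-2.1266i]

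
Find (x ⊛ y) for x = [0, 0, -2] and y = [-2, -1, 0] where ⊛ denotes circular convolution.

(x ⊛ y)[n] = Σ(m=0 to 2) x[m] · y[(n-m) mod 3]

Computing each output sample:
(x ⊛ y)[0] = 2
(x ⊛ y)[1] = 0
(x ⊛ y)[2] = 4

x ⊛ y = [2, 0, 4]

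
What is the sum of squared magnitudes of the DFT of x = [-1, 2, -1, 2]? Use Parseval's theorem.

Parseval: Σ|x[n]|² = (1/N)Σ|X[k]|², so Σ|X[k]|² = N·Σ|x[n]|² = 4·10.0000

Σ|X[k]|² = N·Σ|x[n]|² = 4·10.0000 = 40.0000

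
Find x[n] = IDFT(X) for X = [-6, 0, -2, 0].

x[n] = (1/4) Σ(k=0 to 3) X[k] · e^(2πikn/4)

Computing each x[n]:
x[0] = -2
x[1] = -1
x[2] = -2
x[3] = -1

x = [-2, -1, -2, -1]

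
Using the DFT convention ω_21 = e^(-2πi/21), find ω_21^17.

ω_21^17 = e^(-2πi·17/21)
= cos(-2π·17/21) + i·sin(-2π·17/21)
= cos(-34π/21) + i·sin(-34π/21)

ω_21^17 = cos(-34π/21) + i·sin(-34π/21) = 0.3653+0.9309i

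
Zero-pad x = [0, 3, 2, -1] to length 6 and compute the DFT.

Original 4-point DFT: [4, -2-4i, 0, -2+4i]
Zero-padded 6-point DFT provides frequency interpolation.

DFT_6([x, 0, ...]) = [4, 1.5000-4.3301i, -3.5000-0.8660i, 0, -3.5000+0.8660i, 1.5000+4.3301i]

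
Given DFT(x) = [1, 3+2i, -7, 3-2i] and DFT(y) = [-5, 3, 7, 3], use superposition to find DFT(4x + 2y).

By linearity: DFT(4x + 2y) = 4·DFT(x) + 2·DFT(y)
= 4·[1, 3+2i, -7, 3-2i] + 2·[-5, 3, 7, 3]

Computing element-wise:
Z[0] = 4·(1) + 2·(-5) = -6
Z[1] = 4·(3+2i) + 2·(3) = 18+8i
Z[2] = 4·(-7) + 2·(7) = -14
Z[3] = 4·(3-2i) + 2·(3) = 18-8i

DFT(4x + 2y) = 4·X + 2·Y = [-6, 18+8i, -14, 18-8i]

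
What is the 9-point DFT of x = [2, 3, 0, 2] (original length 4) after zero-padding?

Original 4-point DFT: [7, 2-1i, -3, 2+1i]
Zero-padded 9-point DFT provides frequency interpolation.

DFT_9([x, 0, ...]) = [7, 3.2981-3.6604i, 1.5209-1.2224i, 2.5000-2.5981i, -1.8191-2.7581i, -1.8191+2.7581i, 2.5000+2.5981i, 1.5209+1.2224i, 3.2981+3.6604i]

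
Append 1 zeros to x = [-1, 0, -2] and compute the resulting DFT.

Original 3-point DFT: [-3, -1.7321i, 1.7321i]
Zero-padded 4-point DFT provides frequency interpolation.

DFT_4([x, 0, ...]) = [-3, 1, -3, 1]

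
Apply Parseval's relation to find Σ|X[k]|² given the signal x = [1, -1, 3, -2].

Parseval: Σ|x[n]|² = (1/N)Σ|X[k]|², so Σ|X[k]|² = N·Σ|x[n]|² = 4·15.0000

Σ|X[k]|² = N·Σ|x[n]|² = 4·15.0000 = 60.0000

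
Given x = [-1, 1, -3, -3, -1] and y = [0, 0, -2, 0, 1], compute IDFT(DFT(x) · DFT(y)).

(x ⊛ y)[n] = Σ(m=0 to 4) x[m] · y[(n-m) mod 5]

Computing each output sample:
(x ⊛ y)[0] = 7
(x ⊛ y)[1] = -1
(x ⊛ y)[2] = -1
(x ⊛ y)[3] = -3
(x ⊛ y)[4] = 5

x ⊛ y = [7, -1, -1, -3, 5]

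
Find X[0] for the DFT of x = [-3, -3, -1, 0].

X[0] = Σ(n=0 to 3) x[n] · ω_4^0 = Σ x[n]
= (-3) + (-3) + (-1) + (0)

X[0] = -7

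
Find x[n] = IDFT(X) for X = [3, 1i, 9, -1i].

x[n] = (1/4) Σ(k=0 to 3) X[k] · e^(2πikn/4)

Computing each x[n]:
x[0] = 3
x[1] = -2
x[2] = 3
x[3] = -1

x = [3, -2, 3, -1]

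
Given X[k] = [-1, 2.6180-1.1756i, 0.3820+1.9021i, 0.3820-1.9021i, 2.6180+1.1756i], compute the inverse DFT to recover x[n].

x[n] = (1/5) Σ(k=0 to 4) X[k] · e^(2πikn/5)

Computing each x[n]:
x[0] = 1
x[1] = 0
x[2] = 0
x[3] = -2
x[4] = 0

x = [1, 0, 0, -2, 0]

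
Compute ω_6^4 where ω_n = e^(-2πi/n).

ω_6^4 = e^(-2πi·4/6)
= cos(-2π·4/6) + i·sin(-2π·4/6)
= cos(-8π/6) + i·sin(-8π/6)

ω_6^4 = cos(-8π/6) + i·sin(-8π/6) = -0.5000+0.8660i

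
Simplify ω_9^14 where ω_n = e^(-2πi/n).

Since ω_9^9 = 1, powers reduce modulo 9.
14 mod 9 = 5
So ω_9^14 = ω_9^5 = e^(-2πi·5/9)

ω_9^14 = ω_9^5 = -0.9397+0.3420i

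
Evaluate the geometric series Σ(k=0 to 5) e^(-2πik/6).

Sum of all nth roots of unity equals 0 for n > 1 (geometric series with r ≠ 1).

0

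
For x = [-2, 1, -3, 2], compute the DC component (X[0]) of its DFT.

X[0] = Σ(n=0 to 3) x[n] · ω_4^0 = Σ x[n]
= (-2) + (1) + (-3) + (2)

X[0] = -2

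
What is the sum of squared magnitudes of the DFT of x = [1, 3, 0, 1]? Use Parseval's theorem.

Parseval: Σ|x[n]|² = (1/N)Σ|X[k]|², so Σ|X[k]|² = N·Σ|x[n]|² = 4·11.0000

Σ|X[k]|² = N·Σ|x[n]|² = 4·11.0000 = 44.0000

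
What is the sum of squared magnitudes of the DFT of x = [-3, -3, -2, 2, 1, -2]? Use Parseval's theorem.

Parseval: Σ|x[n]|² = (1/N)Σ|X[k]|², so Σ|X[k]|² = N·Σ|x[n]|² = 6·31.0000

Σ|X[k]|² = N·Σ|x[n]|² = 6·31.0000 = 186.0000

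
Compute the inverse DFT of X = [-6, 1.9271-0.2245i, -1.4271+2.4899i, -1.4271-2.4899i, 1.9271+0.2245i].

x[n] = (1/5) Σ(k=0 to 4) X[k] · e^(2πikn/5)

Computing each x[n]:
x[0] = -1
x[1] = -1
x[2] = -1
x[3] = -3
x[4] = 0

x = [-1, -1, -1, -3, 0]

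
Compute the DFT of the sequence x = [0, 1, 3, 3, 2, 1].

X[k] = Σ(n=0 to 5) x[n] · ω_6^(nk)
where ω_6 = e^(-2πi/6)

Computing each X[k]:
X[0] = 10
X[1] = -4.5000-0.8660i
X[2] = -0.5000+0.8660i
X[3] = 0
X[4] = -0.5000-0.8660i
X[5] = -4.5000+0.8660i

X = [10, -4.5000-0.8660i, -0.5000+0.8660i, 0, -0.5000-0.8660i, -4.5000+0.8660i]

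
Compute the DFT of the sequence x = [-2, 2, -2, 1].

X[k] = Σ(n=0 to 3) x[n] · ω_4^(nk)
where ω_4 = e^(-2πi/4)

Computing each X[k]:
X[0] = -1
X[1] = -1i
X[2] = -7
X[3] = 1i

X = [-1, -1i, -7, 1i]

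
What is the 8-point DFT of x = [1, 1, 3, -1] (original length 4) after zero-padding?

Original 4-point DFT: [4, -2-2i, 4, -2+2i]
Zero-padded 8-point DFT provides frequency interpolation.

DFT_8([x, 0, ...]) = [4, 2.4142-3.0000i, -2-2i, -0.4142+3.0000i, 4, -0.4142-3.0000i, -2+2i, 2.4142+3.0000i]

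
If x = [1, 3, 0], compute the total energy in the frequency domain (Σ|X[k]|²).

Parseval: Σ|x[n]|² = (1/N)Σ|X[k]|², so Σ|X[k]|² = N·Σ|x[n]|² = 3·10.0000

Σ|X[k]|² = N·Σ|x[n]|² = 3·10.0000 = 30.0000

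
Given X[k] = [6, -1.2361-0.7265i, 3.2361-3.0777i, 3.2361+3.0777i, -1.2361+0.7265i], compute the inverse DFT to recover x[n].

x[n] = (1/5) Σ(k=0 to 4) X[k] · e^(2πikn/5)

Computing each x[n]:
x[0] = 2
x[1] = 1
x[2] = 1
x[3] = 3
x[4] = -1

x = [2, 1, 1, 3, -1]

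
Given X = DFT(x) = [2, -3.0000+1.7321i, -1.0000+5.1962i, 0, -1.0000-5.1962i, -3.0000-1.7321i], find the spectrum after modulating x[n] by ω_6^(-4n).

Modulation property: DFT(ω_6^(-4n)·x[n]) = X[(k-4) mod 6], so circularly shift X by 4 positions.

X[k-4] = [-1.0000+5.1962i, 0, -1.0000-5.1962i, -3.0000-1.7321i, 2, -3.0000+1.7321i]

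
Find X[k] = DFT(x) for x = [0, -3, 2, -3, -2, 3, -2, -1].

X[k] = Σ(n=0 to 7) x[n] · ω_8^(nk)
where ω_8 = e^(-2πi/8)

Computing each X[k]:
X[0] = -6
X[1] = -0.8284+1.6569i
X[2] = -2-4i
X[3] = 4.8284+9.6569i
X[4] = 2
X[5] = 4.8284-9.6569i
X[6] = -2+4i
X[7] = -0.8284-1.6569i

X = [-6, -0.8284+1.6569i, -2-4i, 4.8284+9.6569i, 2, 4.8284-9.6569i, -2+4i, -0.8284-1.6569i]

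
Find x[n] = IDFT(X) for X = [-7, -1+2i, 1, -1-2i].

x[n] = (1/4) Σ(k=0 to 3) X[k] · e^(2πikn/4)

Computing each x[n]:
x[0] = -2
x[1] = -3
x[2] = -1
x[3] = -1

x = [-2, -3, -1, -1]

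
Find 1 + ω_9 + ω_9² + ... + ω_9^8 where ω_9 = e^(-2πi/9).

Sum of all nth roots of unity equals 0 for n > 1 (geometric series with r ≠ 1).

0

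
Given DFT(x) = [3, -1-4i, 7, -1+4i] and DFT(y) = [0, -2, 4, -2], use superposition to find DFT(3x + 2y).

By linearity: DFT(3x + 2y) = 3·DFT(x) + 2·DFT(y)
= 3·[3, -1-4i, 7, -1+4i] + 2·[0, -2, 4, -2]

Computing element-wise:
Z[0] = 3·(3) + 2·(0) = 9
Z[1] = 3·(-1-4i) + 2·(-2) = -7-12i
Z[2] = 3·(7) + 2·(4) = 29
Z[3] = 3·(-1+4i) + 2·(-2) = -7+12i

DFT(3x + 2y) = 3·X + 2·Y = [9, -7-12i, 29, -7+12i]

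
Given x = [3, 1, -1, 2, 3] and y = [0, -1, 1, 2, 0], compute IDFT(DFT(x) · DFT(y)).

(x ⊛ y)[n] = Σ(m=0 to 4) x[m] · y[(n-m) mod 5]

Computing each output sample:
(x ⊛ y)[0] = -3
(x ⊛ y)[1] = 4
(x ⊛ y)[2] = 8
(x ⊛ y)[3] = 8
(x ⊛ y)[4] = -1

x ⊛ y = [-3, 4, 8, 8, -1]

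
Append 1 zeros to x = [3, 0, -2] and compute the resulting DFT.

Original 3-point DFT: [1, 4.0000-1.7321i, 4.0000+1.7321i]
Zero-padded 4-point DFT provides frequency interpolation.

DFT_4([x, 0, ...]) = [1, 5, 1, 5]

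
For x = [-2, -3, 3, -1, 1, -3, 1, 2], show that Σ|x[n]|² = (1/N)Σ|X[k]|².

Time domain:
Σ|x[n]|² = |-2|² + |-3|² + |3|² + |-1|² + |1|² + |-3|² + |1|² + |2|² = 38.0000

Frequency domain:
(1/8)Σ|X[k]|² = (1/8)(|-2|² + |-0.8787+0.1213i|² + |-5+7i|² + |-5.1213+4.1213i|² + |8|² + |-5.1213-4.1213i|² + |-5-7i|² + |-0.8787-0.1213i|²) = (1/8)·304.0000 = 38.0000

Both sides agree, confirming Parseval's theorem.

Σ|x[n]|² = (1/N)Σ|X[k]|² = 38.0000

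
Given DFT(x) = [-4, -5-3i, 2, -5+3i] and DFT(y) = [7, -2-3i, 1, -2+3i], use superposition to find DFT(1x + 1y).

By linearity: DFT(1x + 1y) = 1·DFT(x) + 1·DFT(y)
= 1·[-4, -5-3i, 2, -5+3i] + 1·[7, -2-3i, 1, -2+3i]

Computing element-wise:
Z[0] = 1·(-4) + 1·(7) = 3
Z[1] = 1·(-5-3i) + 1·(-2-3i) = -7-6i
Z[2] = 1·(2) + 1·(1) = 3
Z[3] = 1·(-5+3i) + 1·(-2+3i) = -7+6i

DFT(1x + 1y) = 1·X + 1·Y = [3, -7-6i, 3, -7+6i]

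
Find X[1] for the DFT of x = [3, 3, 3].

X[1] = Σ(n=0 to 2) x[n] · ω_3^(1n) where ω_3 = e^(-2πi/3)
= (3)·ω_3^0 + (3)·ω_3^1 + (3)·ω_3^2

X[1] = 0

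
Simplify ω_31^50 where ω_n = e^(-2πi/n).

Since ω_31^31 = 1, powers reduce modulo 31.
50 mod 31 = 19
So ω_31^50 = ω_31^19 = e^(-2πi·19/31)

ω_31^50 = ω_31^19 = -0.7588+0.6514i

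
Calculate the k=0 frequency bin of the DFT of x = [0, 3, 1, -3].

X[0] = Σ(n=0 to 3) x[n] · ω_4^0 = Σ x[n]
= (0) + (3) + (1) + (-3)

X[0] = 1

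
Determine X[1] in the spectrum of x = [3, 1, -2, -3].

X[1] = Σ(n=0 to 3) x[n] · ω_4^(1n) where ω_4 = e^(-2πi/4)
= (3)·ω_4^0 + (1)·ω_4^1 + (-2)·ω_4^2 + (-3)·ω_4^3

X[1] = 5-4i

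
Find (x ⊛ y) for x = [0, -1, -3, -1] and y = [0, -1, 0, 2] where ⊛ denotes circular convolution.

(x ⊛ y)[n] = Σ(m=0 to 3) x[m] · y[(n-m) mod 4]

Computing each output sample:
(x ⊛ y)[0] = -1
(x ⊛ y)[1] = -6
(x ⊛ y)[2] = -1
(x ⊛ y)[3] = 3

x ⊛ y = [-1, -6, -1, 3]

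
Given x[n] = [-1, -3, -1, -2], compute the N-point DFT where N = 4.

X[k] = Σ(n=0 to 3) x[n] · ω_4^(nk)
where ω_4 = e^(-2πi/4)

Computing each X[k]:
X[0] = -7
X[1] = 1i
X[2] = 3
X[3] = -1i

X = [-7, 1i, 3, -1i]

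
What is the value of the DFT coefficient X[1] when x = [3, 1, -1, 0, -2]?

X[1] = Σ(n=0 to 4) x[n] · ω_5^(1n) where ω_5 = e^(-2πi/5)
= (3)·ω_5^0 + (1)·ω_5^1 + (-1)·ω_5^2 + (0)·ω_5^3 + (-2)·ω_5^4

X[1] = 3.5000-2.2654i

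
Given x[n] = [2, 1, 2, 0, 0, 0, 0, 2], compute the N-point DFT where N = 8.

X[k] = Σ(n=0 to 7) x[n] · ω_8^(nk)
where ω_8 = e^(-2πi/8)

Computing each X[k]:
X[0] = 7
X[1] = 4.1213-1.2929i
X[2] = 1i
X[3] = -0.1213+2.7071i
X[4] = 1
X[5] = -0.1213-2.7071i
X[6] = -1i
X[7] = 4.1213+1.2929i

X = [7, 4.1213-1.2929i, 1i, -0.1213+2.7071i, 1, -0.1213-2.7071i, -1i, 4.1213+1.2929i]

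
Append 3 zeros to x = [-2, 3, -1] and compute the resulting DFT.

Original 3-point DFT: [0, -3.0000-3.4641i, -3.0000+3.4641i]
Zero-padded 6-point DFT provides frequency interpolation.

DFT_6([x, 0, ...]) = [0, -1.7321i, -3.0000-3.4641i, -6, -3.0000+3.4641i, 1.7321i]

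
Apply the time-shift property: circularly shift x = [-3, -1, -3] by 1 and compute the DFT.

Time shift by 1: X_shifted[k] = ω_3^(1k) · X[k]
Shifted x = [-3, -3, -1]

DFT(x[n-1]) = [-7, -1.0000+1.7321i, -1.0000-1.7321i]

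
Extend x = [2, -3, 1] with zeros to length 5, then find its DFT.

Original 3-point DFT: [0, 3.0000+3.4641i, 3.0000-3.4641i]
Zero-padded 5-point DFT provides frequency interpolation.

DFT_5([x, 0, ...]) = [0, 0.2639+2.2654i, 4.7361+2.7144i, 4.7361-2.7144i, 0.2639-2.2654i]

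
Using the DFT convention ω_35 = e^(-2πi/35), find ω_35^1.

ω_35^1 = e^(-2πi·1/35)
= cos(-2π·1/35) + i·sin(-2π·1/35)
= cos(-2π/35) + i·sin(-2π/35)

ω_35^1 = cos(-2π/35) + i·sin(-2π/35) = 0.9839-0.1786i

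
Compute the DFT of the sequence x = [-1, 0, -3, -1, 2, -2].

X[k] = Σ(n=0 to 5) x[n] · ω_6^(nk)
where ω_6 = e^(-2πi/6)

Computing each X[k]:
X[0] = -5
X[1] = -0.5000+2.5981i
X[2] = -0.5000-6.0622i
X[3] = 1
X[4] = -0.5000+6.0622i
X[5] = -0.5000-2.5981i

X = [-5, -0.5000+2.5981i, -0.5000-6.0622i, 1, -0.5000+6.0622i, -0.5000-2.5981i]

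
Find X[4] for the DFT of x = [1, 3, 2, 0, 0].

X[4] = Σ(n=0 to 4) x[n] · ω_5^(4n) where ω_5 = e^(-2πi/5)
= (1)·ω_5^0 + (3)·ω_5^4 + (2)·ω_5^8 + (0)·ω_5^12 + (0)·ω_5^16

X[4] = 0.3090+4.0287i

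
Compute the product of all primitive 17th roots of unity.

The primitive 17th roots of unity are ω_17^k for k coprime to 17: k ∈ {1, 2, 3, 4, 5, 6, 7, 8, 9, 10, 11, 12, 13, 14, 15, 16}
Their product equals the constant term of the cyclotomic polynomial Φ_17(x) up to sign.
For n ≥ 3, the product of all primitive nth roots of unity is 1. (For n=1 it is 1; for n=2 it is -1.)

1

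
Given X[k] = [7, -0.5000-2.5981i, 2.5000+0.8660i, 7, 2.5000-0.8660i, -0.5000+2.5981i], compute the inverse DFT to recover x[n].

x[n] = (1/6) Σ(k=0 to 5) X[k] · e^(2πikn/6)

Computing each x[n]:
x[0] = 3
x[1] = 0
x[2] = 3
x[3] = 1
x[4] = 1
x[5] = -1

x = [3, 0, 3, 1, 1, -1]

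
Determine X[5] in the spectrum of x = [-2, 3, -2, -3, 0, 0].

X[5] = Σ(n=0 to 5) x[n] · ω_6^(5n) where ω_6 = e^(-2πi/6)
= (-2)·ω_6^0 + (3)·ω_6^5 + (-2)·ω_6^10 + (-3)·ω_6^15 + (0)·ω_6^20 + (0)·ω_6^25

X[5] = 3.5000+0.8660i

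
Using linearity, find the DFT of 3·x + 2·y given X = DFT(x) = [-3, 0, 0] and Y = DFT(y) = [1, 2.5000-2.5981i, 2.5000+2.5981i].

By linearity: DFT(3x + 2y) = 3·DFT(x) + 2·DFT(y)
= 3·[-3, 0, 0] + 2·[1, 2.5000-2.5981i, 2.5000+2.5981i]

Computing element-wise:
Z[0] = 3·(-3) + 2·(1) = -7
Z[1] = 3·(0) + 2·(2.5000-2.5981i) = 5.0000-5.1962i
Z[2] = 3·(0) + 2·(2.5000+2.5981i) = 5.0000+5.1962i

DFT(3x + 2y) = 3·X + 2·Y = [-7, 5.0000-5.1962i, 5.0000+5.1962i]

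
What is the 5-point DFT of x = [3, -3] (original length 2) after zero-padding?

Original 2-point DFT: [0, 6]
Zero-padded 5-point DFT provides frequency interpolation.

DFT_5([x, 0, ...]) = [0, 2.0729+2.8532i, 5.4271+1.7634i, 5.4271-1.7634i, 2.0729-2.8532i]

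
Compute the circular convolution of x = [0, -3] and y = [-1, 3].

(x ⊛ y)[n] = Σ(m=0 to 1) x[m] · y[(n-m) mod 2]

Computing each output sample:
(x ⊛ y)[0] = -9
(x ⊛ y)[1] = 3

x ⊛ y = [-9, 3]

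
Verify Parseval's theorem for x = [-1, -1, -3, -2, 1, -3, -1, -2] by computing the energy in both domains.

Time domain:
Σ|x[n]|² = |-1|² + |-1|² + |-3|² + |-2|² + |1|² + |-3|² + |-1|² + |-2|² = 30.0000

Frequency domain:
(1/8)Σ|X[k]|² = (1/8)(|-12|² + |-0.5858+0.5858i|² + |4|² + |-3.4142-3.4142i|² + |4|² + |-3.4142+3.4142i|² + |4|² + |-0.5858-0.5858i|²) = (1/8)·240.0000 = 30.0000

Both sides agree, confirming Parseval's theorem.

Σ|x[n]|² = (1/N)Σ|X[k]|² = 30.0000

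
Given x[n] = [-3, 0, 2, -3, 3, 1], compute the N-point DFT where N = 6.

X[k] = Σ(n=0 to 5) x[n] · ω_6^(nk)
where ω_6 = e^(-2πi/6)

Computing each X[k]:
X[0] = 0
X[1] = -2.0000+1.7321i
X[2] = -9
X[3] = 4
X[4] = -9
X[5] = -2.0000-1.7321i

X = [0, -2.0000+1.7321i, -9, 4, -9, -2.0000-1.7321i]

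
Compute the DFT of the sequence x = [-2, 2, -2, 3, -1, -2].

X[k] = Σ(n=0 to 5) x[n] · ω_6^(nk)
where ω_6 = e^(-2πi/6)

Computing each X[k]:
X[0] = -2
X[1] = -3.5000-2.5981i
X[2] = 2.5000-4.3301i
X[3] = -8
X[4] = 2.5000+4.3301i
X[5] = -3.5000+2.5981i

X = [-2, -3.5000-2.5981i, 2.5000-4.3301i, -8, 2.5000+4.3301i, -3.5000+2.5981i]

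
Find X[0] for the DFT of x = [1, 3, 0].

X[0] = Σ(n=0 to 2) x[n] · ω_3^0 = Σ x[n]
= (1) + (3) + (0)

X[0] = 4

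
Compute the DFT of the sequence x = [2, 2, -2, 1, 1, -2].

X[k] = Σ(n=0 to 5) x[n] · ω_6^(nk)
where ω_6 = e^(-2πi/6)

Computing each X[k]:
X[0] = 2
X[1] = 1.5000-0.8660i
X[2] = 3.5000-6.0622i
X[3] = 0
X[4] = 3.5000+6.0622i
X[5] = 1.5000+0.8660i

X = [2, 1.5000-0.8660i, 3.5000-6.0622i, 0, 3.5000+6.0622i, 1.5000+0.8660i]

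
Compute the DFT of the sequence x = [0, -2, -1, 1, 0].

X[k] = Σ(n=0 to 4) x[n] · ω_5^(nk)
where ω_5 = e^(-2πi/5)

Computing each X[k]:
X[0] = -2
X[1] = -0.6180+3.0777i
X[2] = 1.6180-0.7265i
X[3] = 1.6180+0.7265i
X[4] = -0.6180-3.0777i

X = [-2, -0.6180+3.0777i, 1.6180-0.7265i, 1.6180+0.7265i, -0.6180-3.0777i]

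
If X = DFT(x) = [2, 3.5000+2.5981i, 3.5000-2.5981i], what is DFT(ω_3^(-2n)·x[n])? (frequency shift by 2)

Modulation property: DFT(ω_3^(-2n)·x[n]) = X[(k-2) mod 3], so circularly shift X by 2 positions.

X[k-2] = [3.5000+2.5981i, 3.5000-2.5981i, 2]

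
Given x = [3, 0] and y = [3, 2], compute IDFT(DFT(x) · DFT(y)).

(x ⊛ y)[n] = Σ(m=0 to 1) x[m] · y[(n-m) mod 2]

Computing each output sample:
(x ⊛ y)[0] = 9
(x ⊛ y)[1] = 6

x ⊛ y = [9, 6]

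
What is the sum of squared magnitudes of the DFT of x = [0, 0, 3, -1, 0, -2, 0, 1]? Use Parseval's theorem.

Parseval: Σ|x[n]|² = (1/N)Σ|X[k]|², so Σ|X[k]|² = N·Σ|x[n]|² = 8·15.0000

Σ|X[k]|² = N·Σ|x[n]|² = 8·15.0000 = 120.0000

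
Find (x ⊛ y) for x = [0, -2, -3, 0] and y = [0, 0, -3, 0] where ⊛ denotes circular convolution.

(x ⊛ y)[n] = Σ(m=0 to 3) x[m] · y[(n-m) mod 4]

Computing each output sample:
(x ⊛ y)[0] = 9
(x ⊛ y)[1] = 0
(x ⊛ y)[2] = 0
(x ⊛ y)[3] = 6

x ⊛ y = [9, 0, 0, 6]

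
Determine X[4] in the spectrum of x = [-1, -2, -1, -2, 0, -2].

X[4] = Σ(n=0 to 5) x[n] · ω_6^(4n) where ω_6 = e^(-2πi/6)
= (-1)·ω_6^0 + (-2)·ω_6^4 + (-1)·ω_6^8 + (-2)·ω_6^12 + (0)·ω_6^16 + (-2)·ω_6^20

X[4] = -0.5000+0.8660i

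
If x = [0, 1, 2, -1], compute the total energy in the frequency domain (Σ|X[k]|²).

Parseval: Σ|x[n]|² = (1/N)Σ|X[k]|², so Σ|X[k]|² = N·Σ|x[n]|² = 4·6.0000

Σ|X[k]|² = N·Σ|x[n]|² = 4·6.0000 = 24.0000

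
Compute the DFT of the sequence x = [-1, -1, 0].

X[k] = Σ(n=0 to 2) x[n] · ω_3^(nk)
where ω_3 = e^(-2πi/3)

Computing each X[k]:
X[0] = -2
X[1] = -0.5000+0.8660i
X[2] = -0.5000-0.8660i

X = [-2, -0.5000+0.8660i, -0.5000-0.8660i]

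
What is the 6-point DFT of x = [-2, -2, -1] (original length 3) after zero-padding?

Original 3-point DFT: [-5, -0.5000+0.8660i, -0.5000-0.8660i]
Zero-padded 6-point DFT provides frequency interpolation.

DFT_6([x, 0, ...]) = [-5, -2.5000+2.5981i, -0.5000+0.8660i, -1, -0.5000-0.8660i, -2.5000-2.5981i]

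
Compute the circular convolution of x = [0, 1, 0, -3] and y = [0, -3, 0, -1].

(x ⊛ y)[n] = Σ(m=0 to 3) x[m] · y[(n-m) mod 4]

Computing each output sample:
(x ⊛ y)[0] = 8
(x ⊛ y)[1] = 0
(x ⊛ y)[2] = 0
(x ⊛ y)[3] = 0

x ⊛ y = [8, 0, 0, 0]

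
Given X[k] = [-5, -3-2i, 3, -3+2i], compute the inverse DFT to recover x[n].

x[n] = (1/4) Σ(k=0 to 3) X[k] · e^(2πikn/4)

Computing each x[n]:
x[0] = -2
x[1] = -1
x[2] = 1
x[3] = -3

x = [-2, -1, 1, -3]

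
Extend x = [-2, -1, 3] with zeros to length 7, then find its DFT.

Original 3-point DFT: [0, -3.0000+3.4641i, -3.0000-3.4641i]
Zero-padded 7-point DFT provides frequency interpolation.

DFT_7([x, 0, ...]) = [0, -3.2911-2.1430i, -4.4804+2.2766i, 0.7714+2.7794i, 0.7714-2.7794i, -4.4804-2.2766i, -3.2911+2.1430i]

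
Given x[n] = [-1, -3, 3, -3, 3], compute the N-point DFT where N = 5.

X[k] = Σ(n=0 to 4) x[n] · ω_5^(nk)
where ω_5 = e^(-2πi/5)

Computing each X[k]:
X[0] = -1
X[1] = -1.0000+2.1796i
X[2] = -1.0000+9.2331i
X[3] = -1.0000-9.2331i
X[4] = -1.0000-2.1796i

X = [-1, -1.0000+2.1796i, -1.0000+9.2331i, -1.0000-9.2331i, -1.0000-2.1796i]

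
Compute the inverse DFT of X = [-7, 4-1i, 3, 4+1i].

x[n] = (1/4) Σ(k=0 to 3) X[k] · e^(2πikn/4)

Computing each x[n]:
x[0] = 1
x[1] = -2
x[2] = -3
x[3] = -3

x = [1, -2, -3, -3]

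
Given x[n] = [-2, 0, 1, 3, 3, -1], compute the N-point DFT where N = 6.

X[k] = Σ(n=0 to 5) x[n] · ω_6^(nk)
where ω_6 = e^(-2πi/6)

Computing each X[k]:
X[0] = 4
X[1] = -7.5000+0.8660i
X[2] = -0.5000-2.5981i
X[3] = 0
X[4] = -0.5000+2.5981i
X[5] = -7.5000-0.8660i

X = [4, -7.5000+0.8660i, -0.5000-2.5981i, 0, -0.5000+2.5981i, -7.5000-0.8660i]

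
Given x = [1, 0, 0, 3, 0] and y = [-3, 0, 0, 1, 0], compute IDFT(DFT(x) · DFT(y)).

(x ⊛ y)[n] = Σ(m=0 to 4) x[m] · y[(n-m) mod 5]

Computing each output sample:
(x ⊛ y)[0] = -3
(x ⊛ y)[1] = 3
(x ⊛ y)[2] = 0
(x ⊛ y)[3] = -8
(x ⊛ y)[4] = 0

x ⊛ y = [-3, 3, 0, -8, 0]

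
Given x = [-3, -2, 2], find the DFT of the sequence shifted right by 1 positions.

Time shift by 1: X_shifted[k] = ω_3^(1k) · X[k]
Shifted x = [2, -3, -2]

DFT(x[n-1]) = [-3, 4.5000+0.8660i, 4.5000-0.8660i]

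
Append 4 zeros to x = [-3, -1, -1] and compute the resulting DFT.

Original 3-point DFT: [-5, -2, -2]
Zero-padded 7-point DFT provides frequency interpolation.

DFT_7([x, 0, ...]) = [-5, -3.4010+1.7568i, -1.8765+0.5410i, -2.7225-0.3479i, -2.7225+0.3479i, -1.8765-0.5410i, -3.4010-1.7568i]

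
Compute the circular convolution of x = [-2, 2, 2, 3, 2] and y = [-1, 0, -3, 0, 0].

(x ⊛ y)[n] = Σ(m=0 to 4) x[m] · y[(n-m) mod 5]

Computing each output sample:
(x ⊛ y)[0] = -7
(x ⊛ y)[1] = -8
(x ⊛ y)[2] = 4
(x ⊛ y)[3] = -9
(x ⊛ y)[4] = -8

x ⊛ y = [-7, -8, 4, -9, -8]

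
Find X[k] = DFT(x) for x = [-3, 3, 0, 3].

X[k] = Σ(n=0 to 3) x[n] · ω_4^(nk)
where ω_4 = e^(-2πi/4)

Computing each X[k]:
X[0] = 3
X[1] = -3
X[2] = -9
X[3] = -3

X = [3, -3, -9, -3]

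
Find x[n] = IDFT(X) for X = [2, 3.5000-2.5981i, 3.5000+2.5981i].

x[n] = (1/3) Σ(k=0 to 2) X[k] · e^(2πikn/3)

Computing each x[n]:
x[0] = 3
x[1] = 1
x[2] = -2

x = [3, 1, -2]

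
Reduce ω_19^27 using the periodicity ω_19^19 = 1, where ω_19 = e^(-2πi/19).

Since ω_19^19 = 1, powers reduce modulo 19.
27 mod 19 = 8
So ω_19^27 = ω_19^8 = e^(-2πi·8/19)

ω_19^27 = ω_19^8 = -0.8795-0.4759i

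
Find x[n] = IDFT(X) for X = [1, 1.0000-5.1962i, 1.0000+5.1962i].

x[n] = (1/3) Σ(k=0 to 2) X[k] · e^(2πikn/3)

Computing each x[n]:
x[0] = 1
x[1] = 3
x[2] = -3

x = [1, 3, -3]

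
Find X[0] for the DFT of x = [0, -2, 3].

X[0] = Σ(n=0 to 2) x[n] · ω_3^0 = Σ x[n]
= (0) + (-2) + (3)

X[0] = 1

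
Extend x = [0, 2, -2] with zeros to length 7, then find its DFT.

Original 3-point DFT: [0, -3.4641i, 3.4641i]
Zero-padded 7-point DFT provides frequency interpolation.

DFT_7([x, 0, ...]) = [0, 1.6920+0.3862i, 1.3569-2.8176i, -3.0489-2.4314i, -3.0489+2.4314i, 1.3569+2.8176i, 1.6920-0.3862i]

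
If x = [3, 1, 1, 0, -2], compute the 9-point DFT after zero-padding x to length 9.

Original 5-point DFT: [3, 1.8820-3.4410i, 4.1180-0.8123i, 4.1180+0.8123i, 1.8820+3.4410i]
Zero-padded 9-point DFT provides frequency interpolation.

DFT_9([x, 0, ...]) = [3, 5.8191-0.9436i, 0.7019-2.6124i, 3.0000+1.7321i, 2.4791-1.6688i, 2.4791+1.6688i, 3.0000-1.7321i, 0.7019+2.6124i, 5.8191+0.9436i]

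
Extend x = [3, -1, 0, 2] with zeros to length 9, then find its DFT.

Original 4-point DFT: [4, 3+3i, 2, 3-3i]
Zero-padded 9-point DFT provides frequency interpolation.

DFT_9([x, 0, ...]) = [4, 1.2340-1.0893i, 1.8264+2.7169i, 5.5000+0.8660i, 2.9397-1.3900i, 2.9397+1.3900i, 5.5000-0.8660i, 1.8264-2.7169i, 1.2340+1.0893i]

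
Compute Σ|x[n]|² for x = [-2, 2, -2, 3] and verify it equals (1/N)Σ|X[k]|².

Time domain:
Σ|x[n]|² = |-2|² + |2|² + |-2|² + |3|² = 21.0000

Frequency domain:
(1/4)Σ|X[k]|² = (1/4)(|1|² + |1i|² + |-9|² + |-1i|²) = (1/4)·84.0000 = 21.0000

Both sides agree, confirming Parseval's theorem.

Σ|x[n]|² = (1/N)Σ|X[k]|² = 21.0000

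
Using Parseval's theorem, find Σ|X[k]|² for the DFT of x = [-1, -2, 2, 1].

Parseval: Σ|x[n]|² = (1/N)Σ|X[k]|², so Σ|X[k]|² = N·Σ|x[n]|² = 4·10.0000

Σ|X[k]|² = N·Σ|x[n]|² = 4·10.0000 = 40.0000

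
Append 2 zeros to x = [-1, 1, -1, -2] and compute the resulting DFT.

Original 4-point DFT: [-3, -3i, -1, 3i]
Zero-padded 6-point DFT provides frequency interpolation.

DFT_6([x, 0, ...]) = [-3, 2, -3.0000-1.7321i, -1, -3.0000+1.7321i, 2]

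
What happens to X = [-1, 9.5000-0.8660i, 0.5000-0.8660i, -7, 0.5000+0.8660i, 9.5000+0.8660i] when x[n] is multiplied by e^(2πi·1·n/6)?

Modulation property: DFT(ω_6^(-1n)·x[n]) = X[(k-1) mod 6], so circularly shift X by 1 positions.

X[k-1] = [9.5000+0.8660i, -1, 9.5000-0.8660i, 0.5000-0.8660i, -7, 0.5000+0.8660i]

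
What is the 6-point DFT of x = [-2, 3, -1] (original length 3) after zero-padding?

Original 3-point DFT: [0, -3.0000-3.4641i, -3.0000+3.4641i]
Zero-padded 6-point DFT provides frequency interpolation.

DFT_6([x, 0, ...]) = [0, -1.7321i, -3.0000-3.4641i, -6, -3.0000+3.4641i, 1.7321i]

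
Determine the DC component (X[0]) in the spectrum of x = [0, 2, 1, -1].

X[0] = Σ(n=0 to 3) x[n] · ω_4^0 = Σ x[n]
= (0) + (2) + (1) + (-1)

X[0] = 2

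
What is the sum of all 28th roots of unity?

Sum of all nth roots of unity equals 0 for n > 1 (geometric series with r ≠ 1).

0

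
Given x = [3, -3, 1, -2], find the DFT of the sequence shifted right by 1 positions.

Time shift by 1: X_shifted[k] = ω_4^(1k) · X[k]
Shifted x = [-2, 3, -3, 1]

DFT(x[n-1]) = [-1, 1-2i, -9, 1+2i]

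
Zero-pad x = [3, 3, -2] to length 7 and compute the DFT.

Original 3-point DFT: [4, 2.5000-4.3301i, 2.5000+4.3301i]
Zero-padded 7-point DFT provides frequency interpolation.

DFT_7([x, 0, ...]) = [4, 5.3155-0.3956i, 4.1344-3.7926i, -0.9499-2.8653i, -0.9499+2.8653i, 4.1344+3.7926i, 5.3155+0.3956i]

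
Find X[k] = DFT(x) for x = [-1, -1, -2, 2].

X[k] = Σ(n=0 to 3) x[n] · ω_4^(nk)
where ω_4 = e^(-2πi/4)

Computing each X[k]:
X[0] = -2
X[1] = 1+3i
X[2] = -4
X[3] = 1-3i

X = [-2, 1+3i, -4, 1-3i]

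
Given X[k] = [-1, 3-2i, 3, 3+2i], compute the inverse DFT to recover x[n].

x[n] = (1/4) Σ(k=0 to 3) X[k] · e^(2πikn/4)

Computing each x[n]:
x[0] = 2
x[1] = 0
x[2] = -1
x[3] = -2

x = [2, 0, -1, -2]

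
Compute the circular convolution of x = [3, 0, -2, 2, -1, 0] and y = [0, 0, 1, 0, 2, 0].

(x ⊛ y)[n] = Σ(m=0 to 5) x[m] · y[(n-m) mod 6]

Computing each output sample:
(x ⊛ y)[0] = -5
(x ⊛ y)[1] = 4
(x ⊛ y)[2] = 1
(x ⊛ y)[3] = 0
(x ⊛ y)[4] = 4
(x ⊛ y)[5] = 2

x ⊛ y = [-5, 4, 1, 0, 4, 2]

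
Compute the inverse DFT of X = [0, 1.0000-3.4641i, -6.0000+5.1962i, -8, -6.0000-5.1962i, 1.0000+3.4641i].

x[n] = (1/6) Σ(k=0 to 5) X[k] · e^(2πikn/6)

Computing each x[n]:
x[0] = -3
x[1] = 2
x[2] = 2
x[3] = -1
x[4] = -3
x[5] = 3

x = [-3, 2, 2, -1, -3, 3]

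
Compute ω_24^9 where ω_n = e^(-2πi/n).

ω_24^9 = e^(-2πi·9/24)
= cos(-2π·9/24) + i·sin(-2π·9/24)
= cos(-18π/24) + i·sin(-18π/24)

ω_24^9 = cos(-18π/24) + i·sin(-18π/24) = -0.7071-0.7071i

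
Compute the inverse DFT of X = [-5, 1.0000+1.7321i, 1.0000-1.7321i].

x[n] = (1/3) Σ(k=0 to 2) X[k] · e^(2πikn/3)

Computing each x[n]:
x[0] = -1
x[1] = -3
x[2] = -1

x = [-1, -3, -1]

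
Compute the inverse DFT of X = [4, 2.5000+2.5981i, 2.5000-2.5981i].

x[n] = (1/3) Σ(k=0 to 2) X[k] · e^(2πikn/3)

Computing each x[n]:
x[0] = 3
x[1] = -1
x[2] = 2

x = [3, -1, 2]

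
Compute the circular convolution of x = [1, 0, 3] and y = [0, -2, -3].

(x ⊛ y)[n] = Σ(m=0 to 2) x[m] · y[(n-m) mod 3]

Computing each output sample:
(x ⊛ y)[0] = -6
(x ⊛ y)[1] = -11
(x ⊛ y)[2] = -3

x ⊛ y = [-6, -11, -3]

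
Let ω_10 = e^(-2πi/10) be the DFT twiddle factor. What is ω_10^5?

ω_10^5 = e^(-2πi·5/10)
= cos(-2π·5/10) + i·sin(-2π·5/10)
= cos(-10π/10) + i·sin(-10π/10)

ω_10^5 = cos(-10π/10) + i·sin(-10π/10) = -1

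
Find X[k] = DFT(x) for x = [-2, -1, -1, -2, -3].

X[k] = Σ(n=0 to 4) x[n] · ω_5^(nk)
where ω_5 = e^(-2πi/5)

Computing each X[k]:
X[0] = -9
X[1] = -0.8090-2.4899i
X[2] = 0.3090-0.2245i
X[3] = 0.3090+0.2245i
X[4] = -0.8090+2.4899i

X = [-9, -0.8090-2.4899i, 0.3090-0.2245i, 0.3090+0.2245i, -0.8090+2.4899i]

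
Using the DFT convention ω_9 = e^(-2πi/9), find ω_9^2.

ω_9^2 = e^(-2πi·2/9)
= cos(-2π·2/9) + i·sin(-2π·2/9)
= cos(-4π/9) + i·sin(-4π/9)

ω_9^2 = cos(-4π/9) + i·sin(-4π/9) = 0.1736-0.9848i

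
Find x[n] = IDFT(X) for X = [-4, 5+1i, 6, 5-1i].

x[n] = (1/4) Σ(k=0 to 3) X[k] · e^(2πikn/4)

Computing each x[n]:
x[0] = 3
x[1] = -3
x[2] = -2
x[3] = -2

x = [3, -3, -2, -2]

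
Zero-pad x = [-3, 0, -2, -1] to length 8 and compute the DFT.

Original 4-point DFT: [-6, -1-1i, -4, -1+1i]
Zero-padded 8-point DFT provides frequency interpolation.

DFT_8([x, 0, ...]) = [-6, -2.2929+2.7071i, -1-1i, -3.7071-1.2929i, -4, -3.7071+1.2929i, -1+1i, -2.2929-2.7071i]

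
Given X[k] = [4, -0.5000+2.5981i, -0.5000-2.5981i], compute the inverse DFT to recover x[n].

x[n] = (1/3) Σ(k=0 to 2) X[k] · e^(2πikn/3)

Computing each x[n]:
x[0] = 1
x[1] = 0
x[2] = 3

x = [1, 0, 3]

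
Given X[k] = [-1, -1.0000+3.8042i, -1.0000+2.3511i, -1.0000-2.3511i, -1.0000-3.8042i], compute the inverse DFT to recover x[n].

x[n] = (1/5) Σ(k=0 to 4) X[k] · e^(2πikn/5)

Computing each x[n]:
x[0] = -1
x[1] = -2
x[2] = 0
x[3] = 0
x[4] = 2

x = [-1, -2, 0, 0, 2]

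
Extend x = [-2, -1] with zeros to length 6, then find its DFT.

Original 2-point DFT: [-3, -1]
Zero-padded 6-point DFT provides frequency interpolation.

DFT_6([x, 0, ...]) = [-3, -2.5000+0.8660i, -1.5000+0.8660i, -1, -1.5000-0.8660i, -2.5000-0.8660i]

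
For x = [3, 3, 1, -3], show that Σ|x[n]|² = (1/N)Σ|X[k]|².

Time domain:
Σ|x[n]|² = |3|² + |3|² + |1|² + |-3|² = 28.0000

Frequency domain:
(1/4)Σ|X[k]|² = (1/4)(|4|² + |2-6i|² + |4|² + |2+6i|²) = (1/4)·112.0000 = 28.0000

Both sides agree, confirming Parseval's theorem.

Σ|x[n]|² = (1/N)Σ|X[k]|² = 28.0000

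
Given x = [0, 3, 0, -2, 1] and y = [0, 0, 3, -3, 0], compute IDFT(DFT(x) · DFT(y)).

(x ⊛ y)[n] = Σ(m=0 to 4) x[m] · y[(n-m) mod 5]

Computing each output sample:
(x ⊛ y)[0] = -6
(x ⊛ y)[1] = 9
(x ⊛ y)[2] = -3
(x ⊛ y)[3] = 9
(x ⊛ y)[4] = -9

x ⊛ y = [-6, 9, -3, 9, -9]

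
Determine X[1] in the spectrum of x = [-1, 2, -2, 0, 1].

X[1] = Σ(n=0 to 4) x[n] · ω_5^(1n) where ω_5 = e^(-2πi/5)
= (-1)·ω_5^0 + (2)·ω_5^1 + (-2)·ω_5^2 + (0)·ω_5^3 + (1)·ω_5^4

X[1] = 1.5451+0.2245i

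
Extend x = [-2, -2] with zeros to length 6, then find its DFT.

Original 2-point DFT: [-4, 0]
Zero-padded 6-point DFT provides frequency interpolation.

DFT_6([x, 0, ...]) = [-4, -3.0000+1.7321i, -1.0000+1.7321i, 0, -1.0000-1.7321i, -3.0000-1.7321i]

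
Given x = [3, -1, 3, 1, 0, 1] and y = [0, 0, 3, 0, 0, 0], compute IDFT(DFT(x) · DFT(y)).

(x ⊛ y)[n] = Σ(m=0 to 5) x[m] · y[(n-m) mod 6]

Computing each output sample:
(x ⊛ y)[0] = 0
(x ⊛ y)[1] = 3
(x ⊛ y)[2] = 9
(x ⊛ y)[3] = -3
(x ⊛ y)[4] = 9
(x ⊛ y)[5] = 3

x ⊛ y = [0, 3, 9, -3, 9, 3]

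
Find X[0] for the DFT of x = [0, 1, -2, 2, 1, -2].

X[0] = Σ(n=0 to 5) x[n] · ω_6^0 = Σ x[n]
= (0) + (1) + (-2) + (2) + (1) + (-2)

X[0] = 0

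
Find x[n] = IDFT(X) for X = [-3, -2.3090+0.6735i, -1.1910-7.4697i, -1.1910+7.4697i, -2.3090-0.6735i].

x[n] = (1/5) Σ(k=0 to 4) X[k] · e^(2πikn/5)

Computing each x[n]:
x[0] = -2
x[1] = 1
x[2] = -3
x[3] = 3
x[4] = -2

x = [-2, 1, -3, 3, -2]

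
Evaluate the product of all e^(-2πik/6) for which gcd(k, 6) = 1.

The primitive 6th roots of unity are ω_6^k for k coprime to 6: k ∈ {1, 5}
Their product equals the constant term of the cyclotomic polynomial Φ_6(x) up to sign.
For n ≥ 3, the product of all primitive nth roots of unity is 1. (For n=1 it is 1; for n=2 it is -1.)

1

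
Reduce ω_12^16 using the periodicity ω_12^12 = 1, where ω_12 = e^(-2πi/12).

Since ω_12^12 = 1, powers reduce modulo 12.
16 mod 12 = 4
So ω_12^16 = ω_12^4 = e^(-2πi·4/12)

ω_12^16 = ω_12^4 = -0.5000-0.8660i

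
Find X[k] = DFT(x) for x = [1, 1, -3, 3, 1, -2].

X[k] = Σ(n=0 to 5) x[n] · ω_6^(nk)
where ω_6 = e^(-2πi/6)

Computing each X[k]:
X[0] = 1
X[1] = -1.5000+0.8660i
X[2] = 5.5000-6.0622i
X[3] = -3
X[4] = 5.5000+6.0622i
X[5] = -1.5000-0.8660i

X = [1, -1.5000+0.8660i, 5.5000-6.0622i, -3, 5.5000+6.0622i, -1.5000-0.8660i]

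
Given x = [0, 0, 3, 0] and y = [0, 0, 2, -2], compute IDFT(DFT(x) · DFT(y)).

(x ⊛ y)[n] = Σ(m=0 to 3) x[m] · y[(n-m) mod 4]

Computing each output sample:
(x ⊛ y)[0] = 6
(x ⊛ y)[1] = -6
(x ⊛ y)[2] = 0
(x ⊛ y)[3] = 0

x ⊛ y = [6, -6, 0, 0]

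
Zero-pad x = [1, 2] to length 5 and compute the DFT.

Original 2-point DFT: [3, -1]
Zero-padded 5-point DFT provides frequency interpolation.

DFT_5([x, 0, ...]) = [3, 1.6180-1.9021i, -0.6180-1.1756i, -0.6180+1.1756i, 1.6180+1.9021i]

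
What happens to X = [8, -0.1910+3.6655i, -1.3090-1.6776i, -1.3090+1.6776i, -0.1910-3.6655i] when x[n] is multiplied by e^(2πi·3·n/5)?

Modulation property: DFT(ω_5^(-3n)·x[n]) = X[(k-3) mod 5], so circularly shift X by 3 positions.

X[k-3] = [-1.3090-1.6776i, -1.3090+1.6776i, -0.1910-3.6655i, 8, -0.1910+3.6655i]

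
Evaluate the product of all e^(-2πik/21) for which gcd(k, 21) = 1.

The primitive 21st roots of unity are ω_21^k for k coprime to 21: k ∈ {1, 2, 4, 5, 8, 10, 11, 13, 16, 17, 19, 20}
Their product equals the constant term of the cyclotomic polynomial Φ_21(x) up to sign.
For n ≥ 3, the product of all primitive nth roots of unity is 1. (For n=1 it is 1; for n=2 it is -1.)

1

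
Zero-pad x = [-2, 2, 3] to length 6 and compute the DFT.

Original 3-point DFT: [3, -4.5000+0.8660i, -4.5000-0.8660i]
Zero-padded 6-point DFT provides frequency interpolation.

DFT_6([x, 0, ...]) = [3, -2.5000-4.3301i, -4.5000+0.8660i, -1, -4.5000-0.8660i, -2.5000+4.3301i]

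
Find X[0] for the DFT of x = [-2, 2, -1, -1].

X[0] = Σ(n=0 to 3) x[n] · ω_4^0 = Σ x[n]
= (-2) + (2) + (-1) + (-1)

X[0] = -2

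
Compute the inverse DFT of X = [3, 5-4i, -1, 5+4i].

x[n] = (1/4) Σ(k=0 to 3) X[k] · e^(2πikn/4)

Computing each x[n]:
x[0] = 3
x[1] = 3
x[2] = -2
x[3] = -1

x = [3, 3, -2, -1]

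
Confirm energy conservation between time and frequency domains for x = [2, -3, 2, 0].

Time domain:
Σ|x[n]|² = |2|² + |-3|² + |2|² + |0|² = 17.0000

Frequency domain:
(1/4)Σ|X[k]|² = (1/4)(|1|² + |3i|² + |7|² + |-3i|²) = (1/4)·68.0000 = 17.0000

Both sides agree, confirming Parseval's theorem.

Σ|x[n]|² = (1/N)Σ|X[k]|² = 17.0000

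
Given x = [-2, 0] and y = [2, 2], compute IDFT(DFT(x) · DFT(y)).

(x ⊛ y)[n] = Σ(m=0 to 1) x[m] · y[(n-m) mod 2]

Computing each output sample:
(x ⊛ y)[0] = -4
(x ⊛ y)[1] = -4

x ⊛ y = [-4, -4]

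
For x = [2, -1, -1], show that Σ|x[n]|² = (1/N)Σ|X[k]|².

Time domain:
Σ|x[n]|² = |2|² + |-1|² + |-1|² = 6.0000

Frequency domain:
(1/3)Σ|X[k]|² = (1/3)(|0|² + |3|² + |3|²) = (1/3)·18.0000 = 6.0000

Both sides agree, confirming Parseval's theorem.

Σ|x[n]|² = (1/N)Σ|X[k]|² = 6.0000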